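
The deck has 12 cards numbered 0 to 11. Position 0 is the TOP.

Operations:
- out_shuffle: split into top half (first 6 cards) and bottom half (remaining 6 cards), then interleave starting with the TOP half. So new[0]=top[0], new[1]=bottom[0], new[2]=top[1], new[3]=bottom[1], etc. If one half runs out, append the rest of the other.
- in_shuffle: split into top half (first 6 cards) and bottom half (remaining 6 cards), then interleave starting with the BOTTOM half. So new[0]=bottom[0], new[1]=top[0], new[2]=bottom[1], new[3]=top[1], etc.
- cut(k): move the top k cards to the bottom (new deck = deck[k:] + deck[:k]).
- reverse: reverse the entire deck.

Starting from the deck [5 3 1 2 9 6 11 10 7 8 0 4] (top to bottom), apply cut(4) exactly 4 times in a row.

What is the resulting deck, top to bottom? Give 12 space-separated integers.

Answer: 9 6 11 10 7 8 0 4 5 3 1 2

Derivation:
After op 1 (cut(4)): [9 6 11 10 7 8 0 4 5 3 1 2]
After op 2 (cut(4)): [7 8 0 4 5 3 1 2 9 6 11 10]
After op 3 (cut(4)): [5 3 1 2 9 6 11 10 7 8 0 4]
After op 4 (cut(4)): [9 6 11 10 7 8 0 4 5 3 1 2]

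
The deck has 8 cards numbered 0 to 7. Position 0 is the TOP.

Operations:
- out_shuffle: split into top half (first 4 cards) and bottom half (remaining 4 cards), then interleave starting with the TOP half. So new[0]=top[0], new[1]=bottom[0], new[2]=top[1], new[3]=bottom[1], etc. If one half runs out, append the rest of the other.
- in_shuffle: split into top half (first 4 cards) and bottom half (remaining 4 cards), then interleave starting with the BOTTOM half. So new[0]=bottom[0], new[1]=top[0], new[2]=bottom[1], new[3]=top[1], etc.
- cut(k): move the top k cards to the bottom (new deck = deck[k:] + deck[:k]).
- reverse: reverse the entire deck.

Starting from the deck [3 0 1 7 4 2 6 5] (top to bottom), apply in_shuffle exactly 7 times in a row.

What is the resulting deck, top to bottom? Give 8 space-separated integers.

After op 1 (in_shuffle): [4 3 2 0 6 1 5 7]
After op 2 (in_shuffle): [6 4 1 3 5 2 7 0]
After op 3 (in_shuffle): [5 6 2 4 7 1 0 3]
After op 4 (in_shuffle): [7 5 1 6 0 2 3 4]
After op 5 (in_shuffle): [0 7 2 5 3 1 4 6]
After op 6 (in_shuffle): [3 0 1 7 4 2 6 5]
After op 7 (in_shuffle): [4 3 2 0 6 1 5 7]

Answer: 4 3 2 0 6 1 5 7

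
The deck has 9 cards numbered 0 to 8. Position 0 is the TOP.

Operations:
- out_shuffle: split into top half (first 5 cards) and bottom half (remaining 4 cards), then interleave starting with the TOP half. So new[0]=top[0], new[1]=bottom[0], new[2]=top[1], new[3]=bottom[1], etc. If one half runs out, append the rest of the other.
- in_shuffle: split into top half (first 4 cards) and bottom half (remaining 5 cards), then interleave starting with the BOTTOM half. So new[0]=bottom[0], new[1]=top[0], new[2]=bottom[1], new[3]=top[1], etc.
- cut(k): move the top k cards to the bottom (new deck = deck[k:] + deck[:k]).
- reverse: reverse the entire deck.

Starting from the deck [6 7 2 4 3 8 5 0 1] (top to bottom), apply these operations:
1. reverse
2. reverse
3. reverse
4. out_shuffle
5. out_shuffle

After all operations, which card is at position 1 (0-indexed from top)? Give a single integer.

After op 1 (reverse): [1 0 5 8 3 4 2 7 6]
After op 2 (reverse): [6 7 2 4 3 8 5 0 1]
After op 3 (reverse): [1 0 5 8 3 4 2 7 6]
After op 4 (out_shuffle): [1 4 0 2 5 7 8 6 3]
After op 5 (out_shuffle): [1 7 4 8 0 6 2 3 5]
Position 1: card 7.

Answer: 7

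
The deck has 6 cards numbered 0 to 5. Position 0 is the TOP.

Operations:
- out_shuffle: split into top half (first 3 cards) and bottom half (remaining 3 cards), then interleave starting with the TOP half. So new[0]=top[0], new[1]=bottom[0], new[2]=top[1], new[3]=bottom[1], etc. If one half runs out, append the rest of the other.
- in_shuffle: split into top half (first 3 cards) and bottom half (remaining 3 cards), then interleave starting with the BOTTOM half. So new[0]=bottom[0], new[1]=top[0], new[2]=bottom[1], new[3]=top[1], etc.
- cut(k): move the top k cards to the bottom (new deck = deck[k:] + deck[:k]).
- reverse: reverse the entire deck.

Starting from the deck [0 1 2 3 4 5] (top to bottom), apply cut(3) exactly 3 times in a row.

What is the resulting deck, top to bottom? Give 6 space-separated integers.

After op 1 (cut(3)): [3 4 5 0 1 2]
After op 2 (cut(3)): [0 1 2 3 4 5]
After op 3 (cut(3)): [3 4 5 0 1 2]

Answer: 3 4 5 0 1 2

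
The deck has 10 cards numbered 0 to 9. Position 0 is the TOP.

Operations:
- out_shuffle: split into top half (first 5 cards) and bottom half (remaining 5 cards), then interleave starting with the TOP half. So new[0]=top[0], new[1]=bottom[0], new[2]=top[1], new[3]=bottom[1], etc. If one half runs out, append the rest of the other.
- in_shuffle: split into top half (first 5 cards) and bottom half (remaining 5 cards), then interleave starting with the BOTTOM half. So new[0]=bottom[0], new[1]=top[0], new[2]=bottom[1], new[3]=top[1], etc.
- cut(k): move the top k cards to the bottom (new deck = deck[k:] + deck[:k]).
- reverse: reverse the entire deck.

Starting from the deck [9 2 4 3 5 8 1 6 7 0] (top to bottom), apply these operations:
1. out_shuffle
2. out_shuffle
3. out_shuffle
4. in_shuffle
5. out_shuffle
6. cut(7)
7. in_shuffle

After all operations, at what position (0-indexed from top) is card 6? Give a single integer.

After op 1 (out_shuffle): [9 8 2 1 4 6 3 7 5 0]
After op 2 (out_shuffle): [9 6 8 3 2 7 1 5 4 0]
After op 3 (out_shuffle): [9 7 6 1 8 5 3 4 2 0]
After op 4 (in_shuffle): [5 9 3 7 4 6 2 1 0 8]
After op 5 (out_shuffle): [5 6 9 2 3 1 7 0 4 8]
After op 6 (cut(7)): [0 4 8 5 6 9 2 3 1 7]
After op 7 (in_shuffle): [9 0 2 4 3 8 1 5 7 6]
Card 6 is at position 9.

Answer: 9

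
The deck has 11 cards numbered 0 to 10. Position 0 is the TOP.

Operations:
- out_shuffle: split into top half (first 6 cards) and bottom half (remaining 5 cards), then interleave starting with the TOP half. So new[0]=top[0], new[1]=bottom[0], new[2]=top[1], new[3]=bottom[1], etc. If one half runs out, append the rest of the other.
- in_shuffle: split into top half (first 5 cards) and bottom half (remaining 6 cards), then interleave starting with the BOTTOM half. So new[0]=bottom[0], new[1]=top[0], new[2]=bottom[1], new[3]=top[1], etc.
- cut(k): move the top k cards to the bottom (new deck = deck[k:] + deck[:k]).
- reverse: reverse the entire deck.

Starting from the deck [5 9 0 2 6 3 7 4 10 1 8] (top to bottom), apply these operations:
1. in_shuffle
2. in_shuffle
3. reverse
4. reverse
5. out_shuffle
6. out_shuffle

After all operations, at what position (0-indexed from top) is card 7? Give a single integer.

After op 1 (in_shuffle): [3 5 7 9 4 0 10 2 1 6 8]
After op 2 (in_shuffle): [0 3 10 5 2 7 1 9 6 4 8]
After op 3 (reverse): [8 4 6 9 1 7 2 5 10 3 0]
After op 4 (reverse): [0 3 10 5 2 7 1 9 6 4 8]
After op 5 (out_shuffle): [0 1 3 9 10 6 5 4 2 8 7]
After op 6 (out_shuffle): [0 5 1 4 3 2 9 8 10 7 6]
Card 7 is at position 9.

Answer: 9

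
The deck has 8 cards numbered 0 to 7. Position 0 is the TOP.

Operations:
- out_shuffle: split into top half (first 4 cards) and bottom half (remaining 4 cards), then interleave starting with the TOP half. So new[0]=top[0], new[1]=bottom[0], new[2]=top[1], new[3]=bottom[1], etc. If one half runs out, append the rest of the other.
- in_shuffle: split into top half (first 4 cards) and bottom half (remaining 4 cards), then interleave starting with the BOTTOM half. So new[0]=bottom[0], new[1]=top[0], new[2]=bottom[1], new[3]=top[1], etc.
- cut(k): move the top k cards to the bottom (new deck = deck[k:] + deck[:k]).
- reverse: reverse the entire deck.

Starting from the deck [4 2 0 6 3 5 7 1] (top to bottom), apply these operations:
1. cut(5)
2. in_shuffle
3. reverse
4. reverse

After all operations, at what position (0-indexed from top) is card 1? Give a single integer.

Answer: 5

Derivation:
After op 1 (cut(5)): [5 7 1 4 2 0 6 3]
After op 2 (in_shuffle): [2 5 0 7 6 1 3 4]
After op 3 (reverse): [4 3 1 6 7 0 5 2]
After op 4 (reverse): [2 5 0 7 6 1 3 4]
Card 1 is at position 5.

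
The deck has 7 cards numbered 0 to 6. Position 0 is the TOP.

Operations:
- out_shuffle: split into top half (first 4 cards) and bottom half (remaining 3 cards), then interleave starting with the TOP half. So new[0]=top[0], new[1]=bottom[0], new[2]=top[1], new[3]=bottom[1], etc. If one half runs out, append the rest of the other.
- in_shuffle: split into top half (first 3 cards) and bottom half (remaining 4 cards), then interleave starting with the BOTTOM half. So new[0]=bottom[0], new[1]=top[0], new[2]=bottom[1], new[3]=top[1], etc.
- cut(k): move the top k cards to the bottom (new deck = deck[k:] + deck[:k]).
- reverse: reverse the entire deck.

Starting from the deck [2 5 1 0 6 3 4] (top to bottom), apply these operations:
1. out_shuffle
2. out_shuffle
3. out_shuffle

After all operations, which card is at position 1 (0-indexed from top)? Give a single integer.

After op 1 (out_shuffle): [2 6 5 3 1 4 0]
After op 2 (out_shuffle): [2 1 6 4 5 0 3]
After op 3 (out_shuffle): [2 5 1 0 6 3 4]
Position 1: card 5.

Answer: 5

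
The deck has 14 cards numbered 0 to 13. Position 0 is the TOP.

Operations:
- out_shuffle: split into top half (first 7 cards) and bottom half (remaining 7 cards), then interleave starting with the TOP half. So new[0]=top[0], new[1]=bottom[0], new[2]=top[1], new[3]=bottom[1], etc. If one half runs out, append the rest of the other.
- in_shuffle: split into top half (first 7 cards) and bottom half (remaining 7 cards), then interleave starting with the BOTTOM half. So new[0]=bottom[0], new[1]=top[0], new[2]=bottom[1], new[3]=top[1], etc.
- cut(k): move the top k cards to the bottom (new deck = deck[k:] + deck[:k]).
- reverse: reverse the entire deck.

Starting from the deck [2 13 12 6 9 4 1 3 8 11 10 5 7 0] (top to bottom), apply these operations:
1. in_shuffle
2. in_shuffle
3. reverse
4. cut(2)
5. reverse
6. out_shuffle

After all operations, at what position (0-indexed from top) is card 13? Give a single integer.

Answer: 5

Derivation:
After op 1 (in_shuffle): [3 2 8 13 11 12 10 6 5 9 7 4 0 1]
After op 2 (in_shuffle): [6 3 5 2 9 8 7 13 4 11 0 12 1 10]
After op 3 (reverse): [10 1 12 0 11 4 13 7 8 9 2 5 3 6]
After op 4 (cut(2)): [12 0 11 4 13 7 8 9 2 5 3 6 10 1]
After op 5 (reverse): [1 10 6 3 5 2 9 8 7 13 4 11 0 12]
After op 6 (out_shuffle): [1 8 10 7 6 13 3 4 5 11 2 0 9 12]
Card 13 is at position 5.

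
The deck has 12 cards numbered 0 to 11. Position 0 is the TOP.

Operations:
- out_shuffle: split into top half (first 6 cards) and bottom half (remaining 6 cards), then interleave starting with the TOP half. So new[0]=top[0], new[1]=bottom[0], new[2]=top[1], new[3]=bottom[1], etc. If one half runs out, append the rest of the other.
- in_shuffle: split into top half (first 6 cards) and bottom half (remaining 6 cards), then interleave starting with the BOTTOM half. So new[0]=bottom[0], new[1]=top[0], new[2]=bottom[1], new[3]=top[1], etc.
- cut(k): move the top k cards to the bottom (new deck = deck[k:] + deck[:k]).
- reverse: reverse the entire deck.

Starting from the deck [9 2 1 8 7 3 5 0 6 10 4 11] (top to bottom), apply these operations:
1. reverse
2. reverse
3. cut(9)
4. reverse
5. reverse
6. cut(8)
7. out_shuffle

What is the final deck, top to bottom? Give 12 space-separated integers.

After op 1 (reverse): [11 4 10 6 0 5 3 7 8 1 2 9]
After op 2 (reverse): [9 2 1 8 7 3 5 0 6 10 4 11]
After op 3 (cut(9)): [10 4 11 9 2 1 8 7 3 5 0 6]
After op 4 (reverse): [6 0 5 3 7 8 1 2 9 11 4 10]
After op 5 (reverse): [10 4 11 9 2 1 8 7 3 5 0 6]
After op 6 (cut(8)): [3 5 0 6 10 4 11 9 2 1 8 7]
After op 7 (out_shuffle): [3 11 5 9 0 2 6 1 10 8 4 7]

Answer: 3 11 5 9 0 2 6 1 10 8 4 7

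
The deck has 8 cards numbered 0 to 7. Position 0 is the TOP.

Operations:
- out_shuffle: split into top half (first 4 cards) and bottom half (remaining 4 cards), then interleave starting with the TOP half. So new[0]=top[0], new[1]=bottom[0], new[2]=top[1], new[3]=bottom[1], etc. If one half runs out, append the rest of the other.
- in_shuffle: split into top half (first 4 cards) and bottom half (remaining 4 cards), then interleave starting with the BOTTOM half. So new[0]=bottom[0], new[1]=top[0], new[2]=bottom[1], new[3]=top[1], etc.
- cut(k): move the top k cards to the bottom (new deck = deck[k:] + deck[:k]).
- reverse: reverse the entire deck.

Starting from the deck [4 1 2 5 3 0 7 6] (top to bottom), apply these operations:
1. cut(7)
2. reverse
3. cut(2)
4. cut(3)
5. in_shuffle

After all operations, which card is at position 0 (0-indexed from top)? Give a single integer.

After op 1 (cut(7)): [6 4 1 2 5 3 0 7]
After op 2 (reverse): [7 0 3 5 2 1 4 6]
After op 3 (cut(2)): [3 5 2 1 4 6 7 0]
After op 4 (cut(3)): [1 4 6 7 0 3 5 2]
After op 5 (in_shuffle): [0 1 3 4 5 6 2 7]
Position 0: card 0.

Answer: 0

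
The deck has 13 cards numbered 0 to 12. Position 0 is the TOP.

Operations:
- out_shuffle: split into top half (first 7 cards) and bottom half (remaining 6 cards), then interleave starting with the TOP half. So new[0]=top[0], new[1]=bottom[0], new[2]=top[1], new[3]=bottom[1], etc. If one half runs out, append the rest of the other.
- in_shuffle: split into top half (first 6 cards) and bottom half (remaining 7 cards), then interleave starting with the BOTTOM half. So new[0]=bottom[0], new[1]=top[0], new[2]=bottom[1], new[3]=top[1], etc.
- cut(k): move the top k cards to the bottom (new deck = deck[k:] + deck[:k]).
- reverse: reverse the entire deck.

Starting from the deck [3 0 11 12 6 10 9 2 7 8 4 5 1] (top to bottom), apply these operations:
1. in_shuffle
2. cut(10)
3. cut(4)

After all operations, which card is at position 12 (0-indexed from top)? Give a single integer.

After op 1 (in_shuffle): [9 3 2 0 7 11 8 12 4 6 5 10 1]
After op 2 (cut(10)): [5 10 1 9 3 2 0 7 11 8 12 4 6]
After op 3 (cut(4)): [3 2 0 7 11 8 12 4 6 5 10 1 9]
Position 12: card 9.

Answer: 9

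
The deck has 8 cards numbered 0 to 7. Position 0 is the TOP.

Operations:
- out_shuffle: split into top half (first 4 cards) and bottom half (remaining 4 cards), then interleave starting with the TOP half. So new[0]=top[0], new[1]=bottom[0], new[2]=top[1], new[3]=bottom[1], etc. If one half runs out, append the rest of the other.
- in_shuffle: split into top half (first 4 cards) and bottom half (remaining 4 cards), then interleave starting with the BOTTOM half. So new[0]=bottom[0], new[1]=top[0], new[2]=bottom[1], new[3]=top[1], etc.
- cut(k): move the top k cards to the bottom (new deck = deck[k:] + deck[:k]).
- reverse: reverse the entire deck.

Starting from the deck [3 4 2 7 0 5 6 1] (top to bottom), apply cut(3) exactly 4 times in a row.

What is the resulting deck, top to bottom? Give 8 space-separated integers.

After op 1 (cut(3)): [7 0 5 6 1 3 4 2]
After op 2 (cut(3)): [6 1 3 4 2 7 0 5]
After op 3 (cut(3)): [4 2 7 0 5 6 1 3]
After op 4 (cut(3)): [0 5 6 1 3 4 2 7]

Answer: 0 5 6 1 3 4 2 7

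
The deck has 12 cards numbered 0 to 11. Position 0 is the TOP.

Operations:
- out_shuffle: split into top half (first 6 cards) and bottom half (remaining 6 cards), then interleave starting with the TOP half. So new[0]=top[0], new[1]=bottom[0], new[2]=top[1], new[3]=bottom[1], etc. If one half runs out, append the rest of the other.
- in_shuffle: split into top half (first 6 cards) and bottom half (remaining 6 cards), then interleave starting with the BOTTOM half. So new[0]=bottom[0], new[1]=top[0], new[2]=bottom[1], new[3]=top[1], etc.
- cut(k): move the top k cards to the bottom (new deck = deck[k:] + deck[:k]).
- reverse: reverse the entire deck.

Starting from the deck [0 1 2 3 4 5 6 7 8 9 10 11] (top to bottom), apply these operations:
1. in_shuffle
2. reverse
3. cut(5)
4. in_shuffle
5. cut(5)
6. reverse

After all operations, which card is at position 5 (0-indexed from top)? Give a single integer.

Answer: 0

Derivation:
After op 1 (in_shuffle): [6 0 7 1 8 2 9 3 10 4 11 5]
After op 2 (reverse): [5 11 4 10 3 9 2 8 1 7 0 6]
After op 3 (cut(5)): [9 2 8 1 7 0 6 5 11 4 10 3]
After op 4 (in_shuffle): [6 9 5 2 11 8 4 1 10 7 3 0]
After op 5 (cut(5)): [8 4 1 10 7 3 0 6 9 5 2 11]
After op 6 (reverse): [11 2 5 9 6 0 3 7 10 1 4 8]
Position 5: card 0.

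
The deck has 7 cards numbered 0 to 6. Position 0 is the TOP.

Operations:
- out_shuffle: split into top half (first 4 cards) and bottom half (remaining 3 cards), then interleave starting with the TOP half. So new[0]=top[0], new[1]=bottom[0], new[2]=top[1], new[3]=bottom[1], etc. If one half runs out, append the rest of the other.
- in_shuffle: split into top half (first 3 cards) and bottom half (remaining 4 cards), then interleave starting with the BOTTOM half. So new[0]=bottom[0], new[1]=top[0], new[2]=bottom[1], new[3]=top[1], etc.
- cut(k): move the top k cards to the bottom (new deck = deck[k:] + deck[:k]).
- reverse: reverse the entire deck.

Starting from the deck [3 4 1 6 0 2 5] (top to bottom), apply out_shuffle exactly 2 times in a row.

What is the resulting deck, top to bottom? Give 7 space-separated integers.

Answer: 3 1 0 5 4 6 2

Derivation:
After op 1 (out_shuffle): [3 0 4 2 1 5 6]
After op 2 (out_shuffle): [3 1 0 5 4 6 2]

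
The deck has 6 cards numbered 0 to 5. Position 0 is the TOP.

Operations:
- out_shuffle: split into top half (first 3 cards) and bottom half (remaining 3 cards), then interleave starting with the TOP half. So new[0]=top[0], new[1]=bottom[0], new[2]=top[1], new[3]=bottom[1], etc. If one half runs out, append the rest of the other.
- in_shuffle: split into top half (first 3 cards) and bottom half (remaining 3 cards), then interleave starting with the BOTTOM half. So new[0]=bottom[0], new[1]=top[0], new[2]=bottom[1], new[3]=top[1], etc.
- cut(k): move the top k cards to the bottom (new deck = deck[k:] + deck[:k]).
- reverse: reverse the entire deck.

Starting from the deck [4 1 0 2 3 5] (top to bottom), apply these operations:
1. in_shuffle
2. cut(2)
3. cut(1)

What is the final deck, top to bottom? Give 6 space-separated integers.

After op 1 (in_shuffle): [2 4 3 1 5 0]
After op 2 (cut(2)): [3 1 5 0 2 4]
After op 3 (cut(1)): [1 5 0 2 4 3]

Answer: 1 5 0 2 4 3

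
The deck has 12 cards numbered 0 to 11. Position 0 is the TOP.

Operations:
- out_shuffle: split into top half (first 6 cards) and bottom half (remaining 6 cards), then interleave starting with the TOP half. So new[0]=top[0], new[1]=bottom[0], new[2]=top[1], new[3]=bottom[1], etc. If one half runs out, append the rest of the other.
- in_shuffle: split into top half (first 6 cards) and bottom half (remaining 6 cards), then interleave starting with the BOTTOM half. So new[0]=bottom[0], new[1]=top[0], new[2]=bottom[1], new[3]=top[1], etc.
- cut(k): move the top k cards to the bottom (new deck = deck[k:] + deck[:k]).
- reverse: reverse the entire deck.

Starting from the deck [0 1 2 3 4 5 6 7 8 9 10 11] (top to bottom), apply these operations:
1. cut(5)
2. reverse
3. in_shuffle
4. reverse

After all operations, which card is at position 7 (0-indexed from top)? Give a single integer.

After op 1 (cut(5)): [5 6 7 8 9 10 11 0 1 2 3 4]
After op 2 (reverse): [4 3 2 1 0 11 10 9 8 7 6 5]
After op 3 (in_shuffle): [10 4 9 3 8 2 7 1 6 0 5 11]
After op 4 (reverse): [11 5 0 6 1 7 2 8 3 9 4 10]
Position 7: card 8.

Answer: 8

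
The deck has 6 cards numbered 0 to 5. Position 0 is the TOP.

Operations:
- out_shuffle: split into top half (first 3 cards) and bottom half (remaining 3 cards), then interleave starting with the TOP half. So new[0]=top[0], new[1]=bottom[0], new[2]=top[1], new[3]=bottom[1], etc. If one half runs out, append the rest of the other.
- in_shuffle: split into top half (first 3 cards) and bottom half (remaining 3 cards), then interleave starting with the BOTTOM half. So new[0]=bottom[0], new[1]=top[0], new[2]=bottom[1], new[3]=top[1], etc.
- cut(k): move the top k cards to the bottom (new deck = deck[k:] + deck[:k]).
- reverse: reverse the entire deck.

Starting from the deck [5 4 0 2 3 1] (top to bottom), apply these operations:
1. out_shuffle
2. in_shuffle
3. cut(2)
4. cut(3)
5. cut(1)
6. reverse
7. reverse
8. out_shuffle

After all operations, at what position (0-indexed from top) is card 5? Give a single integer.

Answer: 2

Derivation:
After op 1 (out_shuffle): [5 2 4 3 0 1]
After op 2 (in_shuffle): [3 5 0 2 1 4]
After op 3 (cut(2)): [0 2 1 4 3 5]
After op 4 (cut(3)): [4 3 5 0 2 1]
After op 5 (cut(1)): [3 5 0 2 1 4]
After op 6 (reverse): [4 1 2 0 5 3]
After op 7 (reverse): [3 5 0 2 1 4]
After op 8 (out_shuffle): [3 2 5 1 0 4]
Card 5 is at position 2.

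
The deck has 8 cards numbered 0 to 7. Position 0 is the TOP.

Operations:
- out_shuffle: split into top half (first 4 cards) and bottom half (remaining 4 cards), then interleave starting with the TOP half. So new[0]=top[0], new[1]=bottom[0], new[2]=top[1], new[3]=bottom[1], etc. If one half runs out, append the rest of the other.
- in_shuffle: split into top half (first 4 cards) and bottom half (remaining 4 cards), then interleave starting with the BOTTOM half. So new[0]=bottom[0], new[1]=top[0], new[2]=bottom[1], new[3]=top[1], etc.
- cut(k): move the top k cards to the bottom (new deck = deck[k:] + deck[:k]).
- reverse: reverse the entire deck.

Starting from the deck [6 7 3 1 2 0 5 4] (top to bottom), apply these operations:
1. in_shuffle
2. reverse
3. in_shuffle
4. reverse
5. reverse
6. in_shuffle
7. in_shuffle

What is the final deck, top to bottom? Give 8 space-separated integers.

Answer: 2 6 0 7 5 3 4 1

Derivation:
After op 1 (in_shuffle): [2 6 0 7 5 3 4 1]
After op 2 (reverse): [1 4 3 5 7 0 6 2]
After op 3 (in_shuffle): [7 1 0 4 6 3 2 5]
After op 4 (reverse): [5 2 3 6 4 0 1 7]
After op 5 (reverse): [7 1 0 4 6 3 2 5]
After op 6 (in_shuffle): [6 7 3 1 2 0 5 4]
After op 7 (in_shuffle): [2 6 0 7 5 3 4 1]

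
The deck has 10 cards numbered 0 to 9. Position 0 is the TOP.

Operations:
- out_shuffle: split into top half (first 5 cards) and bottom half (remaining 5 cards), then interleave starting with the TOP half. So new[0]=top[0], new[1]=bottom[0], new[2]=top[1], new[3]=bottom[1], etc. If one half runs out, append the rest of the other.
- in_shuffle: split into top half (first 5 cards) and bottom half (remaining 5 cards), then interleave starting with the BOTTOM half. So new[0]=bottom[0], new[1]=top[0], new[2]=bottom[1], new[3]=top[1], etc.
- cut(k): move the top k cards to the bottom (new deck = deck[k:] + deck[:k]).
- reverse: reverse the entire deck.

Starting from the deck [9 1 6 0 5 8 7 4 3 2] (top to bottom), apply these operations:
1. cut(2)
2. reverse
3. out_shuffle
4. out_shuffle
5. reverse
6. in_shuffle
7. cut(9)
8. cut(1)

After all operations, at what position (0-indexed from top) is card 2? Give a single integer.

Answer: 3

Derivation:
After op 1 (cut(2)): [6 0 5 8 7 4 3 2 9 1]
After op 2 (reverse): [1 9 2 3 4 7 8 5 0 6]
After op 3 (out_shuffle): [1 7 9 8 2 5 3 0 4 6]
After op 4 (out_shuffle): [1 5 7 3 9 0 8 4 2 6]
After op 5 (reverse): [6 2 4 8 0 9 3 7 5 1]
After op 6 (in_shuffle): [9 6 3 2 7 4 5 8 1 0]
After op 7 (cut(9)): [0 9 6 3 2 7 4 5 8 1]
After op 8 (cut(1)): [9 6 3 2 7 4 5 8 1 0]
Card 2 is at position 3.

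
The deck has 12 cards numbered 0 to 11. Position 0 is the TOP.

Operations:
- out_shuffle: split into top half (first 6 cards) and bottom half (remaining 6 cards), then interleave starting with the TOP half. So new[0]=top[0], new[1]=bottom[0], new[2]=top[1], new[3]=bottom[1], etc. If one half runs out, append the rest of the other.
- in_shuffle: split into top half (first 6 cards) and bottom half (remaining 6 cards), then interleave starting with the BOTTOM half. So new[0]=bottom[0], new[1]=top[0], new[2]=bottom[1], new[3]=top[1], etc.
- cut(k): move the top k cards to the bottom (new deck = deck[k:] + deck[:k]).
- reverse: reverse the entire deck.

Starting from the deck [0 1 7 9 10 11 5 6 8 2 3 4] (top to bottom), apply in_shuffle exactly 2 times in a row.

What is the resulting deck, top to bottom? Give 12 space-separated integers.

Answer: 2 5 9 0 3 6 10 1 4 8 11 7

Derivation:
After op 1 (in_shuffle): [5 0 6 1 8 7 2 9 3 10 4 11]
After op 2 (in_shuffle): [2 5 9 0 3 6 10 1 4 8 11 7]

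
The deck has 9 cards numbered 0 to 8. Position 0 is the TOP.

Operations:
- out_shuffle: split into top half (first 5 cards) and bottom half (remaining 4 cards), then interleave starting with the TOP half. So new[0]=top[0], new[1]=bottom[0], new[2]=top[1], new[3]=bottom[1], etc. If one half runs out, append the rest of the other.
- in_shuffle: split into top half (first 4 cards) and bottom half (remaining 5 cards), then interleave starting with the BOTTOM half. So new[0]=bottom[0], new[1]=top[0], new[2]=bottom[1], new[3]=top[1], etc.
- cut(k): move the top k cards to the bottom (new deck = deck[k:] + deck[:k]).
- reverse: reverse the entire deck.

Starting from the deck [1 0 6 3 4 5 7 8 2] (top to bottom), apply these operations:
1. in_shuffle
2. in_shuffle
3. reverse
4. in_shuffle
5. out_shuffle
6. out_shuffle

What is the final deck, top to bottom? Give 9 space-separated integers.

After op 1 (in_shuffle): [4 1 5 0 7 6 8 3 2]
After op 2 (in_shuffle): [7 4 6 1 8 5 3 0 2]
After op 3 (reverse): [2 0 3 5 8 1 6 4 7]
After op 4 (in_shuffle): [8 2 1 0 6 3 4 5 7]
After op 5 (out_shuffle): [8 3 2 4 1 5 0 7 6]
After op 6 (out_shuffle): [8 5 3 0 2 7 4 6 1]

Answer: 8 5 3 0 2 7 4 6 1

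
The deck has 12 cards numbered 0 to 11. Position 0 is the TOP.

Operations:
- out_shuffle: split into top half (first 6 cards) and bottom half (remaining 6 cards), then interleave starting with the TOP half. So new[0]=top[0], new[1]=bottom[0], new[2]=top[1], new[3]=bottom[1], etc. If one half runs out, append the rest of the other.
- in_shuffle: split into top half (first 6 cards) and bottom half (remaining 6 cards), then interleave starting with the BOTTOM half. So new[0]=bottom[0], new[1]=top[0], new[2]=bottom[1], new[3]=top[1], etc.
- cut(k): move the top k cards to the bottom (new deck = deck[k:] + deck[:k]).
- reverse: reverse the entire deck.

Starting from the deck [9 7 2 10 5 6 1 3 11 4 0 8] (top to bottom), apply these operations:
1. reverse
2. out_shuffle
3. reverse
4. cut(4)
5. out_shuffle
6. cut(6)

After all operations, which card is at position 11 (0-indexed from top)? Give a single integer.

After op 1 (reverse): [8 0 4 11 3 1 6 5 10 2 7 9]
After op 2 (out_shuffle): [8 6 0 5 4 10 11 2 3 7 1 9]
After op 3 (reverse): [9 1 7 3 2 11 10 4 5 0 6 8]
After op 4 (cut(4)): [2 11 10 4 5 0 6 8 9 1 7 3]
After op 5 (out_shuffle): [2 6 11 8 10 9 4 1 5 7 0 3]
After op 6 (cut(6)): [4 1 5 7 0 3 2 6 11 8 10 9]
Position 11: card 9.

Answer: 9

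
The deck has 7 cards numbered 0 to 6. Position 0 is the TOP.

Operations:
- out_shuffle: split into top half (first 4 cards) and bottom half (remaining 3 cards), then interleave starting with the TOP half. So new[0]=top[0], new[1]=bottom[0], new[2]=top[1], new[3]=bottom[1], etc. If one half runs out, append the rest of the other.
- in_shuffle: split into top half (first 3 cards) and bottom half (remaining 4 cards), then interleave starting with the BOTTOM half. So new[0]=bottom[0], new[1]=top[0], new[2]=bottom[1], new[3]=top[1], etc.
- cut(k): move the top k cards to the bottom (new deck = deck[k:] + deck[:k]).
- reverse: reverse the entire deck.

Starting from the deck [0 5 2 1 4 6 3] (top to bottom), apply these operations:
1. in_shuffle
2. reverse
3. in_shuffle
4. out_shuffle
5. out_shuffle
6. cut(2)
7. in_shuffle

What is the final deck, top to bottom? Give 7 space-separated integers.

After op 1 (in_shuffle): [1 0 4 5 6 2 3]
After op 2 (reverse): [3 2 6 5 4 0 1]
After op 3 (in_shuffle): [5 3 4 2 0 6 1]
After op 4 (out_shuffle): [5 0 3 6 4 1 2]
After op 5 (out_shuffle): [5 4 0 1 3 2 6]
After op 6 (cut(2)): [0 1 3 2 6 5 4]
After op 7 (in_shuffle): [2 0 6 1 5 3 4]

Answer: 2 0 6 1 5 3 4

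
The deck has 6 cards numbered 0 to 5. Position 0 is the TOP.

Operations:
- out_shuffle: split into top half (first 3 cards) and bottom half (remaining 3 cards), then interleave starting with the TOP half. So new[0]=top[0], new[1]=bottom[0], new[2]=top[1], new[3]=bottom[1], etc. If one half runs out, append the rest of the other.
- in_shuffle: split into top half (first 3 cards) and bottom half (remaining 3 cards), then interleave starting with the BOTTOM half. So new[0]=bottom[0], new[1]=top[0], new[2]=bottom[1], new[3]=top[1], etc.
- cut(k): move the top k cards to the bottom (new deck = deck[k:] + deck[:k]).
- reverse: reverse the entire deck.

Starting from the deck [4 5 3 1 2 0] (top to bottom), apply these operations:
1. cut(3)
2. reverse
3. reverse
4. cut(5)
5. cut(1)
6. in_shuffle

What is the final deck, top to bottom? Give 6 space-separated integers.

Answer: 4 1 5 2 3 0

Derivation:
After op 1 (cut(3)): [1 2 0 4 5 3]
After op 2 (reverse): [3 5 4 0 2 1]
After op 3 (reverse): [1 2 0 4 5 3]
After op 4 (cut(5)): [3 1 2 0 4 5]
After op 5 (cut(1)): [1 2 0 4 5 3]
After op 6 (in_shuffle): [4 1 5 2 3 0]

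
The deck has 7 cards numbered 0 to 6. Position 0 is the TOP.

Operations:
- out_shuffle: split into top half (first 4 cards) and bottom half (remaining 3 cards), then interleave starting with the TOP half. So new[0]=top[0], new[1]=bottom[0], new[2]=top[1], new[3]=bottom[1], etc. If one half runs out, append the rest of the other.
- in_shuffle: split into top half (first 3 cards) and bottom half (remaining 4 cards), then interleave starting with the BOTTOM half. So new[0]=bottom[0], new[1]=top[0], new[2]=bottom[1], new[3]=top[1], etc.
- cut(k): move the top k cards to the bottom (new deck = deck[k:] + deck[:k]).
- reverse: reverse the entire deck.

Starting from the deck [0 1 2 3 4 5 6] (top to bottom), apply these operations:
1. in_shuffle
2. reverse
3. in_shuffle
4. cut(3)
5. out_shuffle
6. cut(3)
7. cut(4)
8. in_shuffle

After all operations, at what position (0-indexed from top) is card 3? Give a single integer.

After op 1 (in_shuffle): [3 0 4 1 5 2 6]
After op 2 (reverse): [6 2 5 1 4 0 3]
After op 3 (in_shuffle): [1 6 4 2 0 5 3]
After op 4 (cut(3)): [2 0 5 3 1 6 4]
After op 5 (out_shuffle): [2 1 0 6 5 4 3]
After op 6 (cut(3)): [6 5 4 3 2 1 0]
After op 7 (cut(4)): [2 1 0 6 5 4 3]
After op 8 (in_shuffle): [6 2 5 1 4 0 3]
Card 3 is at position 6.

Answer: 6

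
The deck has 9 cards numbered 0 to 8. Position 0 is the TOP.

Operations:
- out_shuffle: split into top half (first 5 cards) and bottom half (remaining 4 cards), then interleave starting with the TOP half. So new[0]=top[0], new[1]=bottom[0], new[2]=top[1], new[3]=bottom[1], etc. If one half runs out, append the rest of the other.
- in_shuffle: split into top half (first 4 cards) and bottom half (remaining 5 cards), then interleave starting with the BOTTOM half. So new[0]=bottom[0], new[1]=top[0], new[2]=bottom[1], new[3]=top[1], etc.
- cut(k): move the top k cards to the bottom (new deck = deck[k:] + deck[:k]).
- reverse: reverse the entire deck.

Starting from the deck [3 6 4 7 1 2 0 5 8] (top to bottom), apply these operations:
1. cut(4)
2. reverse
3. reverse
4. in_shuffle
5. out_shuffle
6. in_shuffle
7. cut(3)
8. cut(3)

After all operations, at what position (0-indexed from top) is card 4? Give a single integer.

Answer: 1

Derivation:
After op 1 (cut(4)): [1 2 0 5 8 3 6 4 7]
After op 2 (reverse): [7 4 6 3 8 5 0 2 1]
After op 3 (reverse): [1 2 0 5 8 3 6 4 7]
After op 4 (in_shuffle): [8 1 3 2 6 0 4 5 7]
After op 5 (out_shuffle): [8 0 1 4 3 5 2 7 6]
After op 6 (in_shuffle): [3 8 5 0 2 1 7 4 6]
After op 7 (cut(3)): [0 2 1 7 4 6 3 8 5]
After op 8 (cut(3)): [7 4 6 3 8 5 0 2 1]
Card 4 is at position 1.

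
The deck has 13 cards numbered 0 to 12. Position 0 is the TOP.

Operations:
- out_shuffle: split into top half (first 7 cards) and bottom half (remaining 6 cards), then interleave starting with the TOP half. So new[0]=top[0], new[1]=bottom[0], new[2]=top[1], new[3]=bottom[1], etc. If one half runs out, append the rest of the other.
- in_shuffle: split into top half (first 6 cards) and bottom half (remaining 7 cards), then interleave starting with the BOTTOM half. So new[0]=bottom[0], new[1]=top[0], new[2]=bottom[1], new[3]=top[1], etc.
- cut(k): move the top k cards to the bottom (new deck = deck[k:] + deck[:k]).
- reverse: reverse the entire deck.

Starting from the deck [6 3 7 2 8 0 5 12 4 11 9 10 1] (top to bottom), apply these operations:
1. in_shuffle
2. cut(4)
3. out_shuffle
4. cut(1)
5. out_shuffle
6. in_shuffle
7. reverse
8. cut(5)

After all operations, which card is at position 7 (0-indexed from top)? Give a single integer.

After op 1 (in_shuffle): [5 6 12 3 4 7 11 2 9 8 10 0 1]
After op 2 (cut(4)): [4 7 11 2 9 8 10 0 1 5 6 12 3]
After op 3 (out_shuffle): [4 0 7 1 11 5 2 6 9 12 8 3 10]
After op 4 (cut(1)): [0 7 1 11 5 2 6 9 12 8 3 10 4]
After op 5 (out_shuffle): [0 9 7 12 1 8 11 3 5 10 2 4 6]
After op 6 (in_shuffle): [11 0 3 9 5 7 10 12 2 1 4 8 6]
After op 7 (reverse): [6 8 4 1 2 12 10 7 5 9 3 0 11]
After op 8 (cut(5)): [12 10 7 5 9 3 0 11 6 8 4 1 2]
Position 7: card 11.

Answer: 11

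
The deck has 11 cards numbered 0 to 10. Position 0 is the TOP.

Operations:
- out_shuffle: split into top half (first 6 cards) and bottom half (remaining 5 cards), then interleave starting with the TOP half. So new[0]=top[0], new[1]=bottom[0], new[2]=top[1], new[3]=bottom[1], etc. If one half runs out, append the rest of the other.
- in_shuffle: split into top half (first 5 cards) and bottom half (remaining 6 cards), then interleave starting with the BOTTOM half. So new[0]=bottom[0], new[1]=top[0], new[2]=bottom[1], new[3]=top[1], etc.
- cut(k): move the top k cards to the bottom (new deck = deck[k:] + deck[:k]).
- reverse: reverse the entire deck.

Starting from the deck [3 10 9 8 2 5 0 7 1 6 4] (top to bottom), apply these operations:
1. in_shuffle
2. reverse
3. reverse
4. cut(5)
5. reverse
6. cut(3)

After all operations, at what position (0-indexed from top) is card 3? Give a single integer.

After op 1 (in_shuffle): [5 3 0 10 7 9 1 8 6 2 4]
After op 2 (reverse): [4 2 6 8 1 9 7 10 0 3 5]
After op 3 (reverse): [5 3 0 10 7 9 1 8 6 2 4]
After op 4 (cut(5)): [9 1 8 6 2 4 5 3 0 10 7]
After op 5 (reverse): [7 10 0 3 5 4 2 6 8 1 9]
After op 6 (cut(3)): [3 5 4 2 6 8 1 9 7 10 0]
Card 3 is at position 0.

Answer: 0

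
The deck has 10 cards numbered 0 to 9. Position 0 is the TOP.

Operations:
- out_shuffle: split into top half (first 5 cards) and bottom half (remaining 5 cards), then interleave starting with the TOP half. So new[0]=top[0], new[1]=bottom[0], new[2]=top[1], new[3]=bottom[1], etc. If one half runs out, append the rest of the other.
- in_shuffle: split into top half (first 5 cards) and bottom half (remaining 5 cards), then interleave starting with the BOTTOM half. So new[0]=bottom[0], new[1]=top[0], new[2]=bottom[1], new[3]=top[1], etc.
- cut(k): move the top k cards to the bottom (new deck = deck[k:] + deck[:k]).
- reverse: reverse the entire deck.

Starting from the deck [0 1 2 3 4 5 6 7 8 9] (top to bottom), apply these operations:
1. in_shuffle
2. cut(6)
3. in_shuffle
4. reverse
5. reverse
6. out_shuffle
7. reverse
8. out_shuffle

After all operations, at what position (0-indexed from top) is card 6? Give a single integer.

Answer: 1

Derivation:
After op 1 (in_shuffle): [5 0 6 1 7 2 8 3 9 4]
After op 2 (cut(6)): [8 3 9 4 5 0 6 1 7 2]
After op 3 (in_shuffle): [0 8 6 3 1 9 7 4 2 5]
After op 4 (reverse): [5 2 4 7 9 1 3 6 8 0]
After op 5 (reverse): [0 8 6 3 1 9 7 4 2 5]
After op 6 (out_shuffle): [0 9 8 7 6 4 3 2 1 5]
After op 7 (reverse): [5 1 2 3 4 6 7 8 9 0]
After op 8 (out_shuffle): [5 6 1 7 2 8 3 9 4 0]
Card 6 is at position 1.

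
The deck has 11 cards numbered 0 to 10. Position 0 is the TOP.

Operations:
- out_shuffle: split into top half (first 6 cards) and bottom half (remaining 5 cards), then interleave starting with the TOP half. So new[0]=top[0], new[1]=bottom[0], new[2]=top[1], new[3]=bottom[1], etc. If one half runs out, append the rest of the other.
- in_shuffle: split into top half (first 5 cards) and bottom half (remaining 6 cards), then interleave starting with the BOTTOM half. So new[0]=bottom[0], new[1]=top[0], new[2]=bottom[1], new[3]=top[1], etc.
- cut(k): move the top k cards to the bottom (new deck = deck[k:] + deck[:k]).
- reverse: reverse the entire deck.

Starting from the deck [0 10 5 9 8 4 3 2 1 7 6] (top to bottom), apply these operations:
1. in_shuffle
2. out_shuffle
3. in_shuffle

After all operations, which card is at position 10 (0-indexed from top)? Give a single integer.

Answer: 5

Derivation:
After op 1 (in_shuffle): [4 0 3 10 2 5 1 9 7 8 6]
After op 2 (out_shuffle): [4 1 0 9 3 7 10 8 2 6 5]
After op 3 (in_shuffle): [7 4 10 1 8 0 2 9 6 3 5]
Position 10: card 5.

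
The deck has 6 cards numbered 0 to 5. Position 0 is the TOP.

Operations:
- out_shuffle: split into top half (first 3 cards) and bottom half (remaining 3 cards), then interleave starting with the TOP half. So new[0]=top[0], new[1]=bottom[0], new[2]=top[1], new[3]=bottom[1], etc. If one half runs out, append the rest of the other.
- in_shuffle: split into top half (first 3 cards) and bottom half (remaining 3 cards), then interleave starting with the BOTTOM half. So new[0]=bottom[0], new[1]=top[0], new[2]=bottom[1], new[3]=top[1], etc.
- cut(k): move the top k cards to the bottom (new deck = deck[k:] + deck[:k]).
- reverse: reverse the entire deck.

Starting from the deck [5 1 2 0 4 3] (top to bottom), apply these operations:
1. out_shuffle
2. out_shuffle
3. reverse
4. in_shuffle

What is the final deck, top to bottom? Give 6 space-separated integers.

After op 1 (out_shuffle): [5 0 1 4 2 3]
After op 2 (out_shuffle): [5 4 0 2 1 3]
After op 3 (reverse): [3 1 2 0 4 5]
After op 4 (in_shuffle): [0 3 4 1 5 2]

Answer: 0 3 4 1 5 2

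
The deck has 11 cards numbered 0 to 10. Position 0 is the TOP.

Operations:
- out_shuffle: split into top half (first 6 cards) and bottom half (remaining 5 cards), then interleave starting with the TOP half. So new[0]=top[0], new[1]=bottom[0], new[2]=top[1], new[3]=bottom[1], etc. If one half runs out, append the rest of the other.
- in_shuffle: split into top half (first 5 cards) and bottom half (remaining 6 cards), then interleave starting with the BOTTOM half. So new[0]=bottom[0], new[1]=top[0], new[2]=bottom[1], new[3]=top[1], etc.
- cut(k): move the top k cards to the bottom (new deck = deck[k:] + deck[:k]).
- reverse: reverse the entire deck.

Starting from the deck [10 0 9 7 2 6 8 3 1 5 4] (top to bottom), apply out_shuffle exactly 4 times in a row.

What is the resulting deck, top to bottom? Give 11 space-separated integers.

After op 1 (out_shuffle): [10 8 0 3 9 1 7 5 2 4 6]
After op 2 (out_shuffle): [10 7 8 5 0 2 3 4 9 6 1]
After op 3 (out_shuffle): [10 3 7 4 8 9 5 6 0 1 2]
After op 4 (out_shuffle): [10 5 3 6 7 0 4 1 8 2 9]

Answer: 10 5 3 6 7 0 4 1 8 2 9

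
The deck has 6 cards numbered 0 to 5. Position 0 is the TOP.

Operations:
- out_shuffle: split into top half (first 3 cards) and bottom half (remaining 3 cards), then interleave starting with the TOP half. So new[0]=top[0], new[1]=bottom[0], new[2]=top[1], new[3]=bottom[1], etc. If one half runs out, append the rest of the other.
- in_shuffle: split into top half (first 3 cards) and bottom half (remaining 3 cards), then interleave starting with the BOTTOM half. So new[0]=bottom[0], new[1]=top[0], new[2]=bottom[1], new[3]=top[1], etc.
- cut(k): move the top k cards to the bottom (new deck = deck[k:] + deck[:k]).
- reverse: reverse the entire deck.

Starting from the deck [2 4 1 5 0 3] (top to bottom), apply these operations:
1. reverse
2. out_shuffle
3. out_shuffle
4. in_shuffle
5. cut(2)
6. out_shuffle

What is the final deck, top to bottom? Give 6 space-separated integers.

After op 1 (reverse): [3 0 5 1 4 2]
After op 2 (out_shuffle): [3 1 0 4 5 2]
After op 3 (out_shuffle): [3 4 1 5 0 2]
After op 4 (in_shuffle): [5 3 0 4 2 1]
After op 5 (cut(2)): [0 4 2 1 5 3]
After op 6 (out_shuffle): [0 1 4 5 2 3]

Answer: 0 1 4 5 2 3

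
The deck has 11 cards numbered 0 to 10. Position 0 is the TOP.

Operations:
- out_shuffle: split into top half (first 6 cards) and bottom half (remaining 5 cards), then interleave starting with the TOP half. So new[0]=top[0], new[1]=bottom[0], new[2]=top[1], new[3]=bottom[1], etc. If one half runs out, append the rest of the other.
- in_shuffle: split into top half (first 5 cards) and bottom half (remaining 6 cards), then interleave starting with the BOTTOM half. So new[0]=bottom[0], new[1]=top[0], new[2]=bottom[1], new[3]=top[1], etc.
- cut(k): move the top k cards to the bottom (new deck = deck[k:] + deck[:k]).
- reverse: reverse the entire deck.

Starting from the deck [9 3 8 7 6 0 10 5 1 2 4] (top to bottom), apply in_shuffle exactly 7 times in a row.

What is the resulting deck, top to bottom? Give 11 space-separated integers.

Answer: 5 6 3 2 10 7 9 1 0 8 4

Derivation:
After op 1 (in_shuffle): [0 9 10 3 5 8 1 7 2 6 4]
After op 2 (in_shuffle): [8 0 1 9 7 10 2 3 6 5 4]
After op 3 (in_shuffle): [10 8 2 0 3 1 6 9 5 7 4]
After op 4 (in_shuffle): [1 10 6 8 9 2 5 0 7 3 4]
After op 5 (in_shuffle): [2 1 5 10 0 6 7 8 3 9 4]
After op 6 (in_shuffle): [6 2 7 1 8 5 3 10 9 0 4]
After op 7 (in_shuffle): [5 6 3 2 10 7 9 1 0 8 4]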